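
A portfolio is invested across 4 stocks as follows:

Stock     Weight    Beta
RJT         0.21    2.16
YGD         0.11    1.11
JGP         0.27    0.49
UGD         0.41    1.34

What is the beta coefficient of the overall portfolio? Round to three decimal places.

β_P = Σ w_i β_i = 0.21×2.16 + 0.11×1.11 + 0.27×0.49 + 0.41×1.34 = 1.2574

1.257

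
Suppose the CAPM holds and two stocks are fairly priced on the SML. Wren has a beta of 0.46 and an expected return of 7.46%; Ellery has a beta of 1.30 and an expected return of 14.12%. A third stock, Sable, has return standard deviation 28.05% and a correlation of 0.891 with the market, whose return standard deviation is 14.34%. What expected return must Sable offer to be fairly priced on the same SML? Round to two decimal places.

MRP = (14.12% − 7.46%) / (1.30 − 0.46) = 7.9286%
R_f = 7.46% − 0.46 × 7.9286% = 3.8128%
β_Sable = ρ·σ_i/σ_m = 0.891 × 28.05 / 14.34 = 1.7429
E(R_Sable) = R_f + β × MRP = 3.8128% + 1.7429 × 7.9286% = 17.63%

17.63%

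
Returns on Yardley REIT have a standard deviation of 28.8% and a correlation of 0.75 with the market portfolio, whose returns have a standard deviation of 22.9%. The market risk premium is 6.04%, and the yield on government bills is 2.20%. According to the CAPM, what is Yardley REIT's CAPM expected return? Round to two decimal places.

7.90%

β = ρ × σ_i / σ_m = 0.75 × 28.8% / 22.9% = 0.9432
E(R) = 2.20% + 0.9432 × 6.04% = 7.90%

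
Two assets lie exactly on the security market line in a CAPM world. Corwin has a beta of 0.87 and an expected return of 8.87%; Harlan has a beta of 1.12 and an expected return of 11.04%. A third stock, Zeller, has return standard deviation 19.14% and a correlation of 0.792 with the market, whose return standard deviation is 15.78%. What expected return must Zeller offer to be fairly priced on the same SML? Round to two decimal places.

9.66%

MRP = (11.04% − 8.87%) / (1.12 − 0.87) = 8.6800%
R_f = 8.87% − 0.87 × 8.6800% = 1.3184%
β_Zeller = ρ·σ_i/σ_m = 0.792 × 19.14 / 15.78 = 0.9606
E(R_Zeller) = R_f + β × MRP = 1.3184% + 0.9606 × 8.6800% = 9.66%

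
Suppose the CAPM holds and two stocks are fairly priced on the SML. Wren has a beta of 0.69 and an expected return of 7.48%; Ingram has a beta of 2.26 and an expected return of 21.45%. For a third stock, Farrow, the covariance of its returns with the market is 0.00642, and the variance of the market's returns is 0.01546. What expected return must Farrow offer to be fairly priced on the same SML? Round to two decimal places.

5.04%

MRP = (21.45% − 7.48%) / (2.26 − 0.69) = 8.8981%
R_f = 7.48% − 0.69 × 8.8981% = 1.3403%
β_Farrow = Cov / Var(R_m) = 0.00642 / 0.01546 = 0.4153
E(R_Farrow) = R_f + β × MRP = 1.3403% + 0.4153 × 8.8981% = 5.04%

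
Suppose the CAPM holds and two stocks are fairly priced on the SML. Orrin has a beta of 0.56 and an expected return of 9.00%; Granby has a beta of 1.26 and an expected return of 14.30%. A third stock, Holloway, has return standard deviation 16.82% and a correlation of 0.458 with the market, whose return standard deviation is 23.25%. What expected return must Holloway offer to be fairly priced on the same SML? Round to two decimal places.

MRP = (14.30% − 9.00%) / (1.26 − 0.56) = 7.5714%
R_f = 9.00% − 0.56 × 7.5714% = 4.7600%
β_Holloway = ρ·σ_i/σ_m = 0.458 × 16.82 / 23.25 = 0.3313
E(R_Holloway) = R_f + β × MRP = 4.7600% + 0.3313 × 7.5714% = 7.27%

7.27%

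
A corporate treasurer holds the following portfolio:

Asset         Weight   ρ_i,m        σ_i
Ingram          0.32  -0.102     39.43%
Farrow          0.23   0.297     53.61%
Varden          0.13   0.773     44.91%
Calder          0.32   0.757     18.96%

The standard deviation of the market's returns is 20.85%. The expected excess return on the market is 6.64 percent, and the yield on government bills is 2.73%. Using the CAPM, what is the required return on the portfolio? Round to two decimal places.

β_Ingram = -0.102 × 39.43% / 20.85% = -0.1929
β_Farrow = 0.297 × 53.61% / 20.85% = 0.7637
β_Varden = 0.773 × 44.91% / 20.85% = 1.6650
β_Calder = 0.757 × 18.96% / 20.85% = 0.6884
β_P = Σ w_i β_i = 0.32×-0.1929 + 0.23×0.7637 + 0.13×1.6650 + 0.32×0.6884 = 0.5507
E(R_P) = R_f + β_P × MRP = 2.73% + 0.5507 × 6.64% = 6.39%

6.39%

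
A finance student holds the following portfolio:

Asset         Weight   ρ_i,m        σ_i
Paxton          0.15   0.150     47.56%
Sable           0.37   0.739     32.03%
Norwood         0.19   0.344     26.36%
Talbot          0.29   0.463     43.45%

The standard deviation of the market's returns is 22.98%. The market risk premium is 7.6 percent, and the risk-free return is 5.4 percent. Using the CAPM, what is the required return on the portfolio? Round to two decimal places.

β_Paxton = 0.150 × 47.56% / 22.98% = 0.3104
β_Sable = 0.739 × 32.03% / 22.98% = 1.0300
β_Norwood = 0.344 × 26.36% / 22.98% = 0.3946
β_Talbot = 0.463 × 43.45% / 22.98% = 0.8754
β_P = Σ w_i β_i = 0.15×0.3104 + 0.37×1.0300 + 0.19×0.3946 + 0.29×0.8754 = 0.7565
E(R_P) = R_f + β_P × MRP = 5.4% + 0.7565 × 7.6% = 11.15%

11.15%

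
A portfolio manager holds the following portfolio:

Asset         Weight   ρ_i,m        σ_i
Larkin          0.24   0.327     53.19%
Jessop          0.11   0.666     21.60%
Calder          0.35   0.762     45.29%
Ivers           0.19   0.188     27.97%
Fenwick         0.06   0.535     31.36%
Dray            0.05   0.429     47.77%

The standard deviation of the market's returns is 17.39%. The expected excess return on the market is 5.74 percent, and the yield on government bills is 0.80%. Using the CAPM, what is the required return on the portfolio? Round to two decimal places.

β_Larkin = 0.327 × 53.19% / 17.39% = 1.0002
β_Jessop = 0.666 × 21.60% / 17.39% = 0.8272
β_Calder = 0.762 × 45.29% / 17.39% = 1.9845
β_Ivers = 0.188 × 27.97% / 17.39% = 0.3024
β_Fenwick = 0.535 × 31.36% / 17.39% = 0.9648
β_Dray = 0.429 × 47.77% / 17.39% = 1.1785
β_P = Σ w_i β_i = 0.24×1.0002 + 0.11×0.8272 + 0.35×1.9845 + 0.19×0.3024 + 0.06×0.9648 + 0.05×1.1785 = 1.1999
E(R_P) = R_f + β_P × MRP = 0.80% + 1.1999 × 5.74% = 7.69%

7.69%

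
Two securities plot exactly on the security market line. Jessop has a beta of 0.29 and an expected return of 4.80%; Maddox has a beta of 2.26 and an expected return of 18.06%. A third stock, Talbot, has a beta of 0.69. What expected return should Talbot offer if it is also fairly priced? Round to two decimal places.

7.49%

MRP (SML slope) = (18.06% − 4.80%) / (2.26 − 0.29) = 13.26% / 1.97 = 6.7310%
R_f (intercept) = 4.80% − 0.29 × 6.7310% = 2.8480%
E(R_Talbot) = R_f + β × MRP = 2.8480% + 0.69 × 6.7310% = 7.49%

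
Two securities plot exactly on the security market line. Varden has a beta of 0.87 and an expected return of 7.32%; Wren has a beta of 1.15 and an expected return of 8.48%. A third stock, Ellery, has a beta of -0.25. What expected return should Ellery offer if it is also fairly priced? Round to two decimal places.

2.68%

MRP (SML slope) = (8.48% − 7.32%) / (1.15 − 0.87) = 1.16% / 0.28 = 4.1429%
R_f (intercept) = 7.32% − 0.87 × 4.1429% = 3.7157%
E(R_Ellery) = R_f + β × MRP = 3.7157% + -0.25 × 4.1429% = 2.68%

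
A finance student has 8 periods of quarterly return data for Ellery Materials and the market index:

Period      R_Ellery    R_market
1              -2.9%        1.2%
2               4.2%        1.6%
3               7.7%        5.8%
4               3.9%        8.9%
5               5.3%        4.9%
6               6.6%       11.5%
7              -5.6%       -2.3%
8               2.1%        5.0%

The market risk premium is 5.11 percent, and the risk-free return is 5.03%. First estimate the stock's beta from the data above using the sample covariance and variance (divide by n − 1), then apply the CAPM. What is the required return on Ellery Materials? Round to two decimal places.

Mean R_i = (-2.9 + 4.2 + 7.7 + 3.9 + 5.3 + 6.6 − 5.6 + 2.1) / 8 = 2.6625%
Mean R_m = (1.2 + 1.6 + 5.8 + 8.9 + 4.9 + 11.5 − 2.3 + 5.0) / 8 = 4.5750%
Σ(R_i − R̄_i)(R_m − R̄_m) = 110.4125  ⇒  Cov = 110.4125 / 7 = 15.7732
Σ(R_m − R̄_m)² = 135.9550  ⇒  Var(R_m) = 135.9550 / 7 = 19.4221
β = Cov / Var(R_m) = 15.7732 / 19.4221 = 0.8121
E(R) = R_f + β × MRP = 5.03% + 0.8121 × 5.11% = 9.18%

9.18%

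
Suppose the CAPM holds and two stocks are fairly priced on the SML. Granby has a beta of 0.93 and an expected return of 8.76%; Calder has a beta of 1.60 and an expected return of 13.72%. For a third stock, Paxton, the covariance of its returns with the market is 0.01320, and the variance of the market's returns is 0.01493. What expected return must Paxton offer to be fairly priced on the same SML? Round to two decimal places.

MRP = (13.72% − 8.76%) / (1.60 − 0.93) = 7.4030%
R_f = 8.76% − 0.93 × 7.4030% = 1.8752%
β_Paxton = Cov / Var(R_m) = 0.01320 / 0.01493 = 0.8841
E(R_Paxton) = R_f + β × MRP = 1.8752% + 0.8841 × 7.4030% = 8.42%

8.42%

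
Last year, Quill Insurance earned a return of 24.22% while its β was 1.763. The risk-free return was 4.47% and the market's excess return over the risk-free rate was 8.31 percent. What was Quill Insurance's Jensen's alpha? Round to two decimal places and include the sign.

+5.10%

CAPM benchmark = R_f + β(R_m − R_f) = 4.47% + 1.763 × 8.31% = 19.12053%
α = actual − benchmark = 24.22% − 19.12053% = +5.10%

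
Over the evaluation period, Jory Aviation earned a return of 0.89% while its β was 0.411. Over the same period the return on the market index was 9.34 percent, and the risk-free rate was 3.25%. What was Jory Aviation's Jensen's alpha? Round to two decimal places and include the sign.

Market excess return = 9.34% − 3.25% = 6.09%
CAPM benchmark = R_f + β(R_m − R_f) = 3.25% + 0.411 × 6.09% = 5.75299%
α = actual − benchmark = 0.89% − 5.75299% = -4.86%

-4.86%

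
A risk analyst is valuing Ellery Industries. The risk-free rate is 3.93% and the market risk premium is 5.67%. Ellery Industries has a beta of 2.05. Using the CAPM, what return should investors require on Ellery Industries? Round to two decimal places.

E(R) = R_f + β × MRP = 3.93% + 2.05 × 5.67% = 15.55%

15.55%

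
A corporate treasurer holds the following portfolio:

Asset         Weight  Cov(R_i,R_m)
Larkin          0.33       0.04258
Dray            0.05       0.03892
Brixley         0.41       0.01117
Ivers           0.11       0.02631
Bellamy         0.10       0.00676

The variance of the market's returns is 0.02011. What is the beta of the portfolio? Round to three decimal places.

1.201

β_Larkin = 0.04258 / 0.02011 = 2.1174
β_Dray = 0.03892 / 0.02011 = 1.9354
β_Brixley = 0.01117 / 0.02011 = 0.5554
β_Ivers = 0.02631 / 0.02011 = 1.3083
β_Bellamy = 0.00676 / 0.02011 = 0.3362
β_P = Σ w_i β_i = 0.33×2.1174 + 0.05×1.9354 + 0.41×0.5554 + 0.11×1.3083 + 0.10×0.3362 = 1.2008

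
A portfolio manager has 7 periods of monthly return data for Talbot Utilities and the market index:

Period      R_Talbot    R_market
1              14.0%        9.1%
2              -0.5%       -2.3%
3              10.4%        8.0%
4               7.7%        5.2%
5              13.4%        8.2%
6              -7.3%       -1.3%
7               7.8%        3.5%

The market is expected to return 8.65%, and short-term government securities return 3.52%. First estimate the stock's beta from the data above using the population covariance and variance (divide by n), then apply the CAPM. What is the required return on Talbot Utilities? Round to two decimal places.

Mean R_i = (14.0 − 0.5 + 10.4 + 7.7 + 13.4 − 7.3 + 7.8) / 7 = 6.5000%
Mean R_m = (9.1 − 2.3 + 8.0 + 5.2 + 8.2 − 1.3 + 3.5) / 7 = 4.3429%
Σ(R_i − R̄_i)(R_m − R̄_m) = 200.8600  ⇒  Cov = 200.8600 / 7 = 28.6943
Σ(R_m − R̄_m)² = 128.2971  ⇒  Var(R_m) = 128.2971 / 7 = 18.3282
β = Cov / Var(R_m) = 28.6943 / 18.3282 = 1.5656
MRP = 8.65% − 3.52% = 5.13%
E(R) = R_f + β × MRP = 3.52% + 1.5656 × 5.13% = 11.55%

11.55%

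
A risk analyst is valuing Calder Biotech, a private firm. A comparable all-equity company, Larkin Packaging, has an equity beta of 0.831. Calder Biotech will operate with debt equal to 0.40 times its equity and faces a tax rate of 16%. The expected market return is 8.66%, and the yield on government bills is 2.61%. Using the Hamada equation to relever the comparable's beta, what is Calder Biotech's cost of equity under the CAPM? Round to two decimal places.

β_L = β_U × [1 + (1 − t)(D/E)] = 0.831 × [1 + (1 − 0.16) × 0.40]
    = 0.831 × [1 + 0.84 × 0.40] = 0.831 × 1.3360 = 1.1102
MRP = 8.66% − 2.61% = 6.05%
E(R) = R_f + β_L × MRP = 2.61% + 1.1102 × 6.05% = 9.33%

9.33%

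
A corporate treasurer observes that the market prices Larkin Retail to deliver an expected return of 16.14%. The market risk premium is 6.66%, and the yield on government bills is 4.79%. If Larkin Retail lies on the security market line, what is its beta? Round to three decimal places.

β = (E(R) − R_f) / MRP = (16.14% − 4.79%) / 6.66% = 11.35% / 6.66% = 1.704

1.704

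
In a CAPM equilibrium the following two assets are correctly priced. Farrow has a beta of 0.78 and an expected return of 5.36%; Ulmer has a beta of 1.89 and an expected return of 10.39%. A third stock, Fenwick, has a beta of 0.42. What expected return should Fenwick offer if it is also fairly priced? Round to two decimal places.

3.73%

MRP (SML slope) = (10.39% − 5.36%) / (1.89 − 0.78) = 5.03% / 1.11 = 4.5315%
R_f (intercept) = 5.36% − 0.78 × 4.5315% = 1.8254%
E(R_Fenwick) = R_f + β × MRP = 1.8254% + 0.42 × 4.5315% = 3.73%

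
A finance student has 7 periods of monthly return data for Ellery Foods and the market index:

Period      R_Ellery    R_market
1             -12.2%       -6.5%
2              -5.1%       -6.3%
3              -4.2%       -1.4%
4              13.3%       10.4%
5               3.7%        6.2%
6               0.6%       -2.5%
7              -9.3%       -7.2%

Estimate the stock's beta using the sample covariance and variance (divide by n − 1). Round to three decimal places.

1.175

Mean R_i = (-12.2 − 5.1 − 4.2 + 13.3 + 3.7 + 0.6 − 9.3) / 7 = -1.8857%
Mean R_m = (-6.5 − 6.3 − 1.4 + 10.4 + 6.2 − 2.5 − 7.2) / 7 = -1.0429%
Σ(R_i − R̄_i)(R_m − R̄_m) = 330.2643  ⇒  Cov = 330.2643 / 6 = 55.0441
Σ(R_m − R̄_m)² = 280.9771  ⇒  Var(R_m) = 280.9771 / 6 = 46.8295
β = Cov / Var(R_m) = 55.0441 / 46.8295 = 1.1754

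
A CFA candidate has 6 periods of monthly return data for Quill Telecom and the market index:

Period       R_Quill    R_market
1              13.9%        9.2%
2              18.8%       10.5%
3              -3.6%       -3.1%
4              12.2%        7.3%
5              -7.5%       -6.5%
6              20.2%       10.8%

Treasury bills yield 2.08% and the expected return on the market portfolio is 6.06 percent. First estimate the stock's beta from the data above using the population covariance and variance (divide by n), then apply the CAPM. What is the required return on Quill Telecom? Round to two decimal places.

8.22%

Mean R_i = (13.9 + 18.8 − 3.6 + 12.2 − 7.5 + 20.2) / 6 = 9.0000%
Mean R_m = (9.2 + 10.5 − 3.1 + 7.3 − 6.5 + 10.8) / 6 = 4.7000%
Σ(R_i − R̄_i)(R_m − R̄_m) = 438.6100  ⇒  Cov = 438.6100 / 6 = 73.1017
Σ(R_m − R̄_m)² = 284.1400  ⇒  Var(R_m) = 284.1400 / 6 = 47.3567
β = Cov / Var(R_m) = 73.1017 / 47.3567 = 1.5436
MRP = 6.06% − 2.08% = 3.98%
E(R) = R_f + β × MRP = 2.08% + 1.5436 × 3.98% = 8.22%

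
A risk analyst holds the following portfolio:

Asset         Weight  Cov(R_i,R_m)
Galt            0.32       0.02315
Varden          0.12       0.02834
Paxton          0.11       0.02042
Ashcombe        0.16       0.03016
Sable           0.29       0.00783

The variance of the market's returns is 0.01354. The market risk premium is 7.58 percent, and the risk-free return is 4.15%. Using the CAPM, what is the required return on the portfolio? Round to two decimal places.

15.43%

β_Galt = 0.02315 / 0.01354 = 1.7097
β_Varden = 0.02834 / 0.01354 = 2.0931
β_Paxton = 0.02042 / 0.01354 = 1.5081
β_Ashcombe = 0.03016 / 0.01354 = 2.2275
β_Sable = 0.00783 / 0.01354 = 0.5783
β_P = Σ w_i β_i = 0.32×1.7097 + 0.12×2.0931 + 0.11×1.5081 + 0.16×2.2275 + 0.29×0.5783 = 1.4883
E(R_P) = R_f + β_P × MRP = 4.15% + 1.4883 × 7.58% = 15.43%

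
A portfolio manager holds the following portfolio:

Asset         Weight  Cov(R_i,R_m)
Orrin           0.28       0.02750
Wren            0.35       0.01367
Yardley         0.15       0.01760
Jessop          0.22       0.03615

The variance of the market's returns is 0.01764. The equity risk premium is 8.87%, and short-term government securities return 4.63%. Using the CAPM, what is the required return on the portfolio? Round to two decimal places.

β_Orrin = 0.02750 / 0.01764 = 1.5590
β_Wren = 0.01367 / 0.01764 = 0.7749
β_Yardley = 0.01760 / 0.01764 = 0.9977
β_Jessop = 0.03615 / 0.01764 = 2.0493
β_P = Σ w_i β_i = 0.28×1.5590 + 0.35×0.7749 + 0.15×0.9977 + 0.22×2.0493 = 1.3082
E(R_P) = R_f + β_P × MRP = 4.63% + 1.3082 × 8.87% = 16.23%

16.23%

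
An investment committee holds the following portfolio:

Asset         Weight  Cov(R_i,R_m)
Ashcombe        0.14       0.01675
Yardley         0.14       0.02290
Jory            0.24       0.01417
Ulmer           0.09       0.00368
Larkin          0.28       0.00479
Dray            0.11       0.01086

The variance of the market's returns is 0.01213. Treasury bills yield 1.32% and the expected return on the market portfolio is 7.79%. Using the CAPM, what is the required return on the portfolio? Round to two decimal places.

β_Ashcombe = 0.01675 / 0.01213 = 1.3809
β_Yardley = 0.02290 / 0.01213 = 1.8879
β_Jory = 0.01417 / 0.01213 = 1.1682
β_Ulmer = 0.00368 / 0.01213 = 0.3034
β_Larkin = 0.00479 / 0.01213 = 0.3949
β_Dray = 0.01086 / 0.01213 = 0.8953
β_P = Σ w_i β_i = 0.14×1.3809 + 0.14×1.8879 + 0.24×1.1682 + 0.09×0.3034 + 0.28×0.3949 + 0.11×0.8953 = 0.9744
MRP = 7.79% − 1.32% = 6.47%
E(R_P) = R_f + β_P × MRP = 1.32% + 0.9744 × 6.47% = 7.62%

7.62%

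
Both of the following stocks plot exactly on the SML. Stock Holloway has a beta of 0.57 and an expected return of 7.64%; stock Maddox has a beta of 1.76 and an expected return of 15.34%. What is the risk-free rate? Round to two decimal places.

3.95%

Both satisfy E(R) = R_f + β·MRP, so the slope of the SML is
MRP = (15.34% − 7.64%) / (1.76 − 0.57) = 7.70% / 1.19 = 6.4706%
R_f = E(R_Holloway) − β_Holloway·MRP = 7.64% − 0.57 × 6.4706% = 3.9518%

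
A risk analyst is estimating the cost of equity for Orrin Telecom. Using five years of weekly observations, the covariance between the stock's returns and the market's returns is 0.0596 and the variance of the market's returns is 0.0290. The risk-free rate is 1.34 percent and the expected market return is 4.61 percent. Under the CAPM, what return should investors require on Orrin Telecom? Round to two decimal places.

8.06%

β = Cov(R_i, R_m) / Var(R_m) = 0.0596 / 0.0290 = 2.0552
MRP = 4.61% − 1.34% = 3.27%
E(R) = R_f + β × MRP = 1.34% + 2.0552 × 3.27% = 8.06%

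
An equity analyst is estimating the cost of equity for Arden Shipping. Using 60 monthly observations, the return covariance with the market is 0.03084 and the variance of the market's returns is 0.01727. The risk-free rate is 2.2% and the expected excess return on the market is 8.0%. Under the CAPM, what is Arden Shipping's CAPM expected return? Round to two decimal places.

16.49%

β = Cov(R_i, R_m) / Var(R_m) = 0.03084 / 0.01727 = 1.7858
E(R) = R_f + β × MRP = 2.2% + 1.7858 × 8.0% = 16.49%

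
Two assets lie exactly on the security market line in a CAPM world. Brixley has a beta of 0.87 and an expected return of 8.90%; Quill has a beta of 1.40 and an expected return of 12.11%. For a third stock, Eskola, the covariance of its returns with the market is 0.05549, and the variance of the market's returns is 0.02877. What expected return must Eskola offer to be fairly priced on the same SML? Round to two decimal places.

15.31%

MRP = (12.11% − 8.90%) / (1.40 − 0.87) = 6.0566%
R_f = 8.90% − 0.87 × 6.0566% = 3.6308%
β_Eskola = Cov / Var(R_m) = 0.05549 / 0.02877 = 1.9287
E(R_Eskola) = R_f + β × MRP = 3.6308% + 1.9287 × 6.0566% = 15.31%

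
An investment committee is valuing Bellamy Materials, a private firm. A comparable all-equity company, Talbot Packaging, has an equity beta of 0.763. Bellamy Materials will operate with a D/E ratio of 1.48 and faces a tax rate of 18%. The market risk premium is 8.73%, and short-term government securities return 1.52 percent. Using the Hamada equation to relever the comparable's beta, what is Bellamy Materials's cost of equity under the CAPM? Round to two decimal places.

β_L = β_U × [1 + (1 − t)(D/E)] = 0.763 × [1 + (1 − 0.18) × 1.48]
    = 0.763 × [1 + 0.82 × 1.48] = 0.763 × 2.2136 = 1.6890
E(R) = R_f + β_L × MRP = 1.52% + 1.6890 × 8.73% = 16.26%

16.26%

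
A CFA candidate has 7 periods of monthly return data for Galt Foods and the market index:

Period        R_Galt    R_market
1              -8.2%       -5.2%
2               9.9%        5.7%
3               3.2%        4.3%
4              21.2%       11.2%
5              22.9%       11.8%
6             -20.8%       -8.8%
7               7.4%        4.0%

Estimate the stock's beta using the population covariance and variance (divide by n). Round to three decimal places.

1.986

Mean R_i = (-8.2 + 9.9 + 3.2 + 21.2 + 22.9 − 20.8 + 7.4) / 7 = 5.0857%
Mean R_m = (-5.2 + 5.7 + 4.3 + 11.2 + 11.8 − 8.8 + 4.0) / 7 = 3.2857%
Σ(R_i − R̄_i)(R_m − R̄_m) = 716.1586  ⇒  Cov = 716.1586 / 7 = 102.3084
Σ(R_m − R̄_m)² = 360.5686  ⇒  Var(R_m) = 360.5686 / 7 = 51.5098
β = Cov / Var(R_m) = 102.3084 / 51.5098 = 1.9862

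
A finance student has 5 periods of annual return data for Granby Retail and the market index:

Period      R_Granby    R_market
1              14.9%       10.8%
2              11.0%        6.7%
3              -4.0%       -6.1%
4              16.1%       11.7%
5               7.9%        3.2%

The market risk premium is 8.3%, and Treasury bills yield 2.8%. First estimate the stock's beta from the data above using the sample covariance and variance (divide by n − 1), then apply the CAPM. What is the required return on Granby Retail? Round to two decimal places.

Mean R_i = (14.9 + 11.0 − 4.0 + 16.1 + 7.9) / 5 = 9.1800%
Mean R_m = (10.8 + 6.7 − 6.1 + 11.7 + 3.2) / 5 = 5.2600%
Σ(R_i − R̄_i)(R_m − R̄_m) = 231.2360  ⇒  Cov = 231.2360 / 4 = 57.8090
Σ(R_m − R̄_m)² = 207.5320  ⇒  Var(R_m) = 207.5320 / 4 = 51.8830
β = Cov / Var(R_m) = 57.8090 / 51.8830 = 1.1142
E(R) = R_f + β × MRP = 2.8% + 1.1142 × 8.3% = 12.05%

12.05%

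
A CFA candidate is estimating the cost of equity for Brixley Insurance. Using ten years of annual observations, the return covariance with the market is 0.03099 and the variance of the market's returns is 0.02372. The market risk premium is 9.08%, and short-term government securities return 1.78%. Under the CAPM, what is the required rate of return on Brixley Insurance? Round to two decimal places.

β = Cov(R_i, R_m) / Var(R_m) = 0.03099 / 0.02372 = 1.3065
E(R) = R_f + β × MRP = 1.78% + 1.3065 × 9.08% = 13.64%

13.64%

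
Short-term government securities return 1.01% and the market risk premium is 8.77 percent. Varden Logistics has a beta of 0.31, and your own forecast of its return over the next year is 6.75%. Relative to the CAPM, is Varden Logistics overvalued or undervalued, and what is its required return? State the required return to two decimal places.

Required return = R_f + β·MRP = 1.01% + 0.31 × 8.77% = 3.73%
Forecast 6.75% > required 3.73% → the stock plots above the SML → undervalued.

Undervalued; required return 3.73%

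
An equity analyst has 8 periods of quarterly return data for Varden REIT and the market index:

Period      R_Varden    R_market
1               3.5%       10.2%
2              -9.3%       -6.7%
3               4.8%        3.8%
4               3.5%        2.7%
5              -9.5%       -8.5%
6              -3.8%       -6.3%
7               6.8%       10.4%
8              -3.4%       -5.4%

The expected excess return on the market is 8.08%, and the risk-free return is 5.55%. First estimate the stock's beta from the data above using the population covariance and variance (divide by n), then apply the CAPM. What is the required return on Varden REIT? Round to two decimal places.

11.70%

Mean R_i = (3.5 − 9.3 + 4.8 + 3.5 − 9.5 − 3.8 + 6.8 − 3.4) / 8 = -0.9250%
Mean R_m = (10.2 − 6.7 + 3.8 + 2.7 − 8.5 − 6.3 + 10.4 − 5.4) / 8 = 0.0250%
Σ(R_i − R̄_i)(R_m − R̄_m) = 319.6550  ⇒  Cov = 319.6550 / 8 = 39.9569
Σ(R_m − R̄_m)² = 419.9150  ⇒  Var(R_m) = 419.9150 / 8 = 52.4894
β = Cov / Var(R_m) = 39.9569 / 52.4894 = 0.7612
E(R) = R_f + β × MRP = 5.55% + 0.7612 × 8.08% = 11.70%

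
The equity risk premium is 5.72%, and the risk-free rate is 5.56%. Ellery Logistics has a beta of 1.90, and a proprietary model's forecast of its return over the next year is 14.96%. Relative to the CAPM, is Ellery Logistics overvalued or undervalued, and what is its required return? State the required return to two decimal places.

Overvalued; required return 16.43%

Required return = R_f + β·MRP = 5.56% + 1.90 × 5.72% = 16.43%
Forecast 14.96% < required 16.43% → the stock plots below the SML → overvalued.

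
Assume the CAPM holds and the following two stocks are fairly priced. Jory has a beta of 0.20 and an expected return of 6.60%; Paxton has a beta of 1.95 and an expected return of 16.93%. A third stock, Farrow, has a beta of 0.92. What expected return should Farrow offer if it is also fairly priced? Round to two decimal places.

10.85%

MRP (SML slope) = (16.93% − 6.60%) / (1.95 − 0.20) = 10.33% / 1.75 = 5.9029%
R_f (intercept) = 6.60% − 0.20 × 5.9029% = 5.4194%
E(R_Farrow) = R_f + β × MRP = 5.4194% + 0.92 × 5.9029% = 10.85%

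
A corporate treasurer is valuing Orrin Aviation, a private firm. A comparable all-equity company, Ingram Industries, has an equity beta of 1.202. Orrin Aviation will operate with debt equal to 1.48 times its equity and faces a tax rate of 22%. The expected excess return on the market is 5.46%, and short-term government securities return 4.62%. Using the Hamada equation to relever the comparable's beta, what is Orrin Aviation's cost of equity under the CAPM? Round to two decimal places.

β_L = β_U × [1 + (1 − t)(D/E)] = 1.202 × [1 + (1 − 0.22) × 1.48]
    = 1.202 × [1 + 0.78 × 1.48] = 1.202 × 2.1544 = 2.5896
E(R) = R_f + β_L × MRP = 4.62% + 2.5896 × 5.46% = 18.76%

18.76%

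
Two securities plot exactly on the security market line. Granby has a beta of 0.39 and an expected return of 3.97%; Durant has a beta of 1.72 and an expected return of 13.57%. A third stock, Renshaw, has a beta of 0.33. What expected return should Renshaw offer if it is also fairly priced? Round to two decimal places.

MRP (SML slope) = (13.57% − 3.97%) / (1.72 − 0.39) = 9.60% / 1.33 = 7.2180%
R_f (intercept) = 3.97% − 0.39 × 7.2180% = 1.1550%
E(R_Renshaw) = R_f + β × MRP = 1.1550% + 0.33 × 7.2180% = 3.54%

3.54%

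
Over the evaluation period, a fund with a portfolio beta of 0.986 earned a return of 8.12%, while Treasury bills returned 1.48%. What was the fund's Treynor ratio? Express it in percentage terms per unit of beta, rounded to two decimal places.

Treynor = (R_P − R_f) / β_P = (8.12% − 1.48%) / 0.9860 = 6.64% / 0.9860 = 6.73%

6.73%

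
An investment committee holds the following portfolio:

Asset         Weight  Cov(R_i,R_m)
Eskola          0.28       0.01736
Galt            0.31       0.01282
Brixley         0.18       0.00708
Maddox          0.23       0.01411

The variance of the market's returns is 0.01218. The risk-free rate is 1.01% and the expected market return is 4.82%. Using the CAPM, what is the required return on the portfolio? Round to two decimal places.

5.19%

β_Eskola = 0.01736 / 0.01218 = 1.4253
β_Galt = 0.01282 / 0.01218 = 1.0525
β_Brixley = 0.00708 / 0.01218 = 0.5813
β_Maddox = 0.01411 / 0.01218 = 1.1585
β_P = Σ w_i β_i = 0.28×1.4253 + 0.31×1.0525 + 0.18×0.5813 + 0.23×1.1585 = 1.0964
MRP = 4.82% − 1.01% = 3.81%
E(R_P) = R_f + β_P × MRP = 1.01% + 1.0964 × 3.81% = 5.19%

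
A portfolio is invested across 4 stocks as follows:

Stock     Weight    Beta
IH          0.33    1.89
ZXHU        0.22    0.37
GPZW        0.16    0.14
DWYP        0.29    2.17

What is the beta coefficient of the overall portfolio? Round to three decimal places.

1.357

β_P = Σ w_i β_i = 0.33×1.89 + 0.22×0.37 + 0.16×0.14 + 0.29×2.17 = 1.3568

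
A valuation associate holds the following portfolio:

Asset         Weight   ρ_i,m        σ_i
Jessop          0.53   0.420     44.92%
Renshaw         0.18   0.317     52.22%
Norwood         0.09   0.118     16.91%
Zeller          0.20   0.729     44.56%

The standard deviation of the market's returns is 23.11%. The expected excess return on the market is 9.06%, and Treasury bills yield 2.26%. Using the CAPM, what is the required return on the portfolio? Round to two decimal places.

β_Jessop = 0.420 × 44.92% / 23.11% = 0.8164
β_Renshaw = 0.317 × 52.22% / 23.11% = 0.7163
β_Norwood = 0.118 × 16.91% / 23.11% = 0.0863
β_Zeller = 0.729 × 44.56% / 23.11% = 1.4056
β_P = Σ w_i β_i = 0.53×0.8164 + 0.18×0.7163 + 0.09×0.0863 + 0.20×1.4056 = 0.8505
E(R_P) = R_f + β_P × MRP = 2.26% + 0.8505 × 9.06% = 9.97%

9.97%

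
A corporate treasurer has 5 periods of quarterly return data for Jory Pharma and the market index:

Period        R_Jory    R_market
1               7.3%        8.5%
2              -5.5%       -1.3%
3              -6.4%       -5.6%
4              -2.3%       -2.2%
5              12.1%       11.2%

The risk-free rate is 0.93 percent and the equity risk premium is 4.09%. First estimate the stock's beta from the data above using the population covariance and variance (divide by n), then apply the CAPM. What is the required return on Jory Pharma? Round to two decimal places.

5.43%

Mean R_i = (7.3 − 5.5 − 6.4 − 2.3 + 12.1) / 5 = 1.0400%
Mean R_m = (8.5 − 1.3 − 5.6 − 2.2 + 11.2) / 5 = 2.1200%
Σ(R_i − R̄_i)(R_m − R̄_m) = 234.5960  ⇒  Cov = 234.5960 / 5 = 46.9192
Σ(R_m − R̄_m)² = 213.1080  ⇒  Var(R_m) = 213.1080 / 5 = 42.6216
β = Cov / Var(R_m) = 46.9192 / 42.6216 = 1.1008
E(R) = R_f + β × MRP = 0.93% + 1.1008 × 4.09% = 5.43%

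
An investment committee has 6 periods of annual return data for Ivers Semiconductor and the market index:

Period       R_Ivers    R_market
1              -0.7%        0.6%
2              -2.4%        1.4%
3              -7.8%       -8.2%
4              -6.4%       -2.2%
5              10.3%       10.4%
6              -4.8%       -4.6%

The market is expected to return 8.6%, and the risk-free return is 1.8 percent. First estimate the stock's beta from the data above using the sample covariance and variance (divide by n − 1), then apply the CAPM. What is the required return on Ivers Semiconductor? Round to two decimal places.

8.46%

Mean R_i = (-0.7 − 2.4 − 7.8 − 6.4 + 10.3 − 4.8) / 6 = -1.9667%
Mean R_m = (0.6 + 1.4 − 8.2 − 2.2 + 10.4 − 4.6) / 6 = -0.4333%
Σ(R_i − R̄_i)(R_m − R̄_m) = 198.3467  ⇒  Cov = 198.3467 / 5 = 39.6693
Σ(R_m − R̄_m)² = 202.5933  ⇒  Var(R_m) = 202.5933 / 5 = 40.5187
β = Cov / Var(R_m) = 39.6693 / 40.5187 = 0.9790
MRP = 8.6% − 1.8% = 6.80%
E(R) = R_f + β × MRP = 1.8% + 0.9790 × 6.8% = 8.46%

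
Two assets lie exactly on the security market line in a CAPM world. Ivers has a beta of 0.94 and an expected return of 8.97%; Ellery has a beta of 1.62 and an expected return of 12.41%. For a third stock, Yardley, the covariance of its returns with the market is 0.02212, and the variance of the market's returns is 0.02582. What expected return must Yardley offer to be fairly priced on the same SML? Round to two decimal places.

8.55%

MRP = (12.41% − 8.97%) / (1.62 − 0.94) = 5.0588%
R_f = 8.97% − 0.94 × 5.0588% = 4.2147%
β_Yardley = Cov / Var(R_m) = 0.02212 / 0.02582 = 0.8567
E(R_Yardley) = R_f + β × MRP = 4.2147% + 0.8567 × 5.0588% = 8.55%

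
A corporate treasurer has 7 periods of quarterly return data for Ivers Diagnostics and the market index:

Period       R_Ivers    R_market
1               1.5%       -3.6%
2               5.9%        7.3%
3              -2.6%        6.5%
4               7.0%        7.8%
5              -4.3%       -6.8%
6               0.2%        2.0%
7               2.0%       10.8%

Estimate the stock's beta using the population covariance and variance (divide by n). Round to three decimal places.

Mean R_i = (1.5 + 5.9 − 2.6 + 7.0 − 4.3 + 0.2 + 2.0) / 7 = 1.3857%
Mean R_m = (-3.6 + 7.3 + 6.5 + 7.8 − 6.8 + 2.0 + 10.8) / 7 = 3.4286%
Σ(R_i − R̄_i)(R_m − R̄_m) = 93.3529  ⇒  Cov = 93.3529 / 7 = 13.3361
Σ(R_m − R̄_m)² = 253.9343  ⇒  Var(R_m) = 253.9343 / 7 = 36.2763
β = Cov / Var(R_m) = 13.3361 / 36.2763 = 0.3676

0.368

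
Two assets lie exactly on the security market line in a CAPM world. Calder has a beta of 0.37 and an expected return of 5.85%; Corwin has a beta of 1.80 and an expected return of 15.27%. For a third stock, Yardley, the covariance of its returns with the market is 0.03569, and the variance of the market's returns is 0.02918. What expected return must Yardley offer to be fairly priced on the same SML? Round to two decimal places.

MRP = (15.27% − 5.85%) / (1.80 − 0.37) = 6.5874%
R_f = 5.85% − 0.37 × 6.5874% = 3.4127%
β_Yardley = Cov / Var(R_m) = 0.03569 / 0.02918 = 1.2231
E(R_Yardley) = R_f + β × MRP = 3.4127% + 1.2231 × 6.5874% = 11.47%

11.47%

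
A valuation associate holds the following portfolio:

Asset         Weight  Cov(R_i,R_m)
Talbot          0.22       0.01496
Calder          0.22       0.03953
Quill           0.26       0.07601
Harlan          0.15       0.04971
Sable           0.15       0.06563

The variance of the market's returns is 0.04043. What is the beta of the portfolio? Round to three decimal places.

1.213

β_Talbot = 0.01496 / 0.04043 = 0.3700
β_Calder = 0.03953 / 0.04043 = 0.9777
β_Quill = 0.07601 / 0.04043 = 1.8800
β_Harlan = 0.04971 / 0.04043 = 1.2295
β_Sable = 0.06563 / 0.04043 = 1.6233
β_P = Σ w_i β_i = 0.22×0.3700 + 0.22×0.9777 + 0.26×1.8800 + 0.15×1.2295 + 0.15×1.6233 = 1.2132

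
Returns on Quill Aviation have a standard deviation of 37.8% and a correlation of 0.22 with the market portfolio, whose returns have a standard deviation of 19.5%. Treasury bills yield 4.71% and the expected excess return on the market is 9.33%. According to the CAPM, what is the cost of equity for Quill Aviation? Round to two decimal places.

8.69%

β = ρ × σ_i / σ_m = 0.22 × 37.8% / 19.5% = 0.4265
E(R) = 4.71% + 0.4265 × 9.33% = 8.69%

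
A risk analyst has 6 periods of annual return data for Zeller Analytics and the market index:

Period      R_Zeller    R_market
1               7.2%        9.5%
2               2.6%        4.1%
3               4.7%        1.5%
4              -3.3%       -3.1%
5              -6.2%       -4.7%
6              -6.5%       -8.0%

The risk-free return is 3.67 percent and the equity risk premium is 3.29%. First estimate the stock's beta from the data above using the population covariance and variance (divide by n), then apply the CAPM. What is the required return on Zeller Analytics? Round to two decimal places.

6.52%

Mean R_i = (7.2 + 2.6 + 4.7 − 3.3 − 6.2 − 6.5) / 6 = -0.2500%
Mean R_m = (9.5 + 4.1 + 1.5 − 3.1 − 4.7 − 8.0) / 6 = -0.1167%
Σ(R_i − R̄_i)(R_m − R̄_m) = 177.3050  ⇒  Cov = 177.3050 / 6 = 29.5508
Σ(R_m − R̄_m)² = 204.9283  ⇒  Var(R_m) = 204.9283 / 6 = 34.1547
β = Cov / Var(R_m) = 29.5508 / 34.1547 = 0.8652
E(R) = R_f + β × MRP = 3.67% + 0.8652 × 3.29% = 6.52%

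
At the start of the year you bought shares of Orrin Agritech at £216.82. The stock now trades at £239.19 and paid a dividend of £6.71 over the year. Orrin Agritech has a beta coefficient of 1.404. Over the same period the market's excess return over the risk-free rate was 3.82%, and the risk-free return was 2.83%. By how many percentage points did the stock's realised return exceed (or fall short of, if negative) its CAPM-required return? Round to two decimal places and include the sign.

Realised HPR = (P1 + D1 − P0) / P0 = (239.19 + 6.71 − 216.82) / 216.82 = 29.08 / 216.82 = 13.4120%
CAPM required = R_f + β·MRP = 2.83% + 1.404 × 3.82% = 8.19328%
α = realised − required = 13.4120% − 8.19328% = +5.22%

+5.22%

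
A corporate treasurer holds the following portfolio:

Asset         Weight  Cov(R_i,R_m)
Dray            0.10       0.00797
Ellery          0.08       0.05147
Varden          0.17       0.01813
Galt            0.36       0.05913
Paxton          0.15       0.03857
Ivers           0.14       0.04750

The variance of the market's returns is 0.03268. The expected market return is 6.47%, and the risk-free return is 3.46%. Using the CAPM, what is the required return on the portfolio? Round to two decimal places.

7.30%

β_Dray = 0.00797 / 0.03268 = 0.2439
β_Ellery = 0.05147 / 0.03268 = 1.5750
β_Varden = 0.01813 / 0.03268 = 0.5548
β_Galt = 0.05913 / 0.03268 = 1.8094
β_Paxton = 0.03857 / 0.03268 = 1.1802
β_Ivers = 0.04750 / 0.03268 = 1.4535
β_P = Σ w_i β_i = 0.10×0.2439 + 0.08×1.5750 + 0.17×0.5548 + 0.36×1.8094 + 0.15×1.1802 + 0.14×1.4535 = 1.2766
MRP = 6.47% − 3.46% = 3.01%
E(R_P) = R_f + β_P × MRP = 3.46% + 1.2766 × 3.01% = 7.30%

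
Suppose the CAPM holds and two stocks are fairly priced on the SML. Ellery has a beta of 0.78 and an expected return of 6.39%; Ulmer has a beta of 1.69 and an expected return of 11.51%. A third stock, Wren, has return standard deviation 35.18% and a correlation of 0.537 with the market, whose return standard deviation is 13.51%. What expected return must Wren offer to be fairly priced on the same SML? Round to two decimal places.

9.87%

MRP = (11.51% − 6.39%) / (1.69 − 0.78) = 5.6264%
R_f = 6.39% − 0.78 × 5.6264% = 2.0014%
β_Wren = ρ·σ_i/σ_m = 0.537 × 35.18 / 13.51 = 1.3983
E(R_Wren) = R_f + β × MRP = 2.0014% + 1.3983 × 5.6264% = 9.87%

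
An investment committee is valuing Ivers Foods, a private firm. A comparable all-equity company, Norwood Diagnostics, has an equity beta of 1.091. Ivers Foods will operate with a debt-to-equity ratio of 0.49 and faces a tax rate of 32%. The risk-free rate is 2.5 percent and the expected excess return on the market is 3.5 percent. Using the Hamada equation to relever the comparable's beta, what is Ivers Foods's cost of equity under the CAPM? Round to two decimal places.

β_L = β_U × [1 + (1 − t)(D/E)] = 1.091 × [1 + (1 − 0.32) × 0.49]
    = 1.091 × [1 + 0.68 × 0.49] = 1.091 × 1.3332 = 1.4545
E(R) = R_f + β_L × MRP = 2.5% + 1.4545 × 3.5% = 7.59%

7.59%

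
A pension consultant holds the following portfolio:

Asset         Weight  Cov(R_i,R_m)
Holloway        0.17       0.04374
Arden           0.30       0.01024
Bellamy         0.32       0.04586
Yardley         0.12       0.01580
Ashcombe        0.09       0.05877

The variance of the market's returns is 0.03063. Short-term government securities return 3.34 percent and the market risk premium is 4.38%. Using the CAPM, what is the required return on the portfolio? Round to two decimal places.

7.97%

β_Holloway = 0.04374 / 0.03063 = 1.4280
β_Arden = 0.01024 / 0.03063 = 0.3343
β_Bellamy = 0.04586 / 0.03063 = 1.4972
β_Yardley = 0.01580 / 0.03063 = 0.5158
β_Ashcombe = 0.05877 / 0.03063 = 1.9187
β_P = Σ w_i β_i = 0.17×1.4280 + 0.30×0.3343 + 0.32×1.4972 + 0.12×0.5158 + 0.09×1.9187 = 1.0567
E(R_P) = R_f + β_P × MRP = 3.34% + 1.0567 × 4.38% = 7.97%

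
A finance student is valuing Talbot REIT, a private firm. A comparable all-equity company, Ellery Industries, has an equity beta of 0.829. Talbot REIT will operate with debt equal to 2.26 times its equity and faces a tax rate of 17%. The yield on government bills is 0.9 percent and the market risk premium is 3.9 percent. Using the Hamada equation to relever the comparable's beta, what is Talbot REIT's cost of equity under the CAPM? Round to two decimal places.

β_L = β_U × [1 + (1 − t)(D/E)] = 0.829 × [1 + (1 − 0.17) × 2.26]
    = 0.829 × [1 + 0.83 × 2.26] = 0.829 × 2.8758 = 2.3840
E(R) = R_f + β_L × MRP = 0.9% + 2.3840 × 3.9% = 10.20%

10.20%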